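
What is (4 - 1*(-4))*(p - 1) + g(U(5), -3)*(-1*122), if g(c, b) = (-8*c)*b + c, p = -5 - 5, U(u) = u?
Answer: -15338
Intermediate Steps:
p = -10
g(c, b) = c - 8*b*c (g(c, b) = -8*b*c + c = c - 8*b*c)
(4 - 1*(-4))*(p - 1) + g(U(5), -3)*(-1*122) = (4 - 1*(-4))*(-10 - 1) + (5*(1 - 8*(-3)))*(-1*122) = (4 + 4)*(-11) + (5*(1 + 24))*(-122) = 8*(-11) + (5*25)*(-122) = -88 + 125*(-122) = -88 - 15250 = -15338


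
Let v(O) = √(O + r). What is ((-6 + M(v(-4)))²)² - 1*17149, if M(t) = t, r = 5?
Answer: -16524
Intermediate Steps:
v(O) = √(5 + O) (v(O) = √(O + 5) = √(5 + O))
((-6 + M(v(-4)))²)² - 1*17149 = ((-6 + √(5 - 4))²)² - 1*17149 = ((-6 + √1)²)² - 17149 = ((-6 + 1)²)² - 17149 = ((-5)²)² - 17149 = 25² - 17149 = 625 - 17149 = -16524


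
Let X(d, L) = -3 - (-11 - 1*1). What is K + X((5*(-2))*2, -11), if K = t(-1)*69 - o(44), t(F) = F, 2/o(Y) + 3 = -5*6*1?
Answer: -1978/33 ≈ -59.939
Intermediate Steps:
o(Y) = -2/33 (o(Y) = 2/(-3 - 5*6*1) = 2/(-3 - 30*1) = 2/(-3 - 30) = 2/(-33) = 2*(-1/33) = -2/33)
K = -2275/33 (K = -1*69 - 1*(-2/33) = -69 + 2/33 = -2275/33 ≈ -68.939)
X(d, L) = 9 (X(d, L) = -3 - (-11 - 1) = -3 - 1*(-12) = -3 + 12 = 9)
K + X((5*(-2))*2, -11) = -2275/33 + 9 = -1978/33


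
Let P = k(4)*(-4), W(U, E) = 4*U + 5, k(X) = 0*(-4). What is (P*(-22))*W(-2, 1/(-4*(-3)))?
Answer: 0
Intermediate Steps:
k(X) = 0
W(U, E) = 5 + 4*U
P = 0 (P = 0*(-4) = 0)
(P*(-22))*W(-2, 1/(-4*(-3))) = (0*(-22))*(5 + 4*(-2)) = 0*(5 - 8) = 0*(-3) = 0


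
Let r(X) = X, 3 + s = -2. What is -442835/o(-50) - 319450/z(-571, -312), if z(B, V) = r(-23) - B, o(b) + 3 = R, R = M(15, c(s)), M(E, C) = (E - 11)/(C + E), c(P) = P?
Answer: 604607525/3562 ≈ 1.6974e+5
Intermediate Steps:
s = -5 (s = -3 - 2 = -5)
M(E, C) = (-11 + E)/(C + E)
R = ⅖ (R = (-11 + 15)/(-5 + 15) = 4/10 = (⅒)*4 = ⅖ ≈ 0.40000)
o(b) = -13/5 (o(b) = -3 + ⅖ = -13/5)
z(B, V) = -23 - B
-442835/o(-50) - 319450/z(-571, -312) = -442835/(-13/5) - 319450/(-23 - 1*(-571)) = -442835*(-5/13) - 319450/(-23 + 571) = 2214175/13 - 319450/548 = 2214175/13 - 319450*1/548 = 2214175/13 - 159725/274 = 604607525/3562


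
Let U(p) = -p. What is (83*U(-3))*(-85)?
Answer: -21165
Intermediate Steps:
(83*U(-3))*(-85) = (83*(-1*(-3)))*(-85) = (83*3)*(-85) = 249*(-85) = -21165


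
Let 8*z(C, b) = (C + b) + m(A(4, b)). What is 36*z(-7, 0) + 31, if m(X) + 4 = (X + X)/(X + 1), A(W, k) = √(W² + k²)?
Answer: -113/10 ≈ -11.300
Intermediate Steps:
m(X) = -4 + 2*X/(1 + X) (m(X) = -4 + (X + X)/(X + 1) = -4 + (2*X)/(1 + X) = -4 + 2*X/(1 + X))
z(C, b) = C/8 + b/8 + (-2 - √(16 + b²))/(4*(1 + √(16 + b²))) (z(C, b) = ((C + b) + 2*(-2 - √(4² + b²))/(1 + √(4² + b²)))/8 = ((C + b) + 2*(-2 - √(16 + b²))/(1 + √(16 + b²)))/8 = (C + b + 2*(-2 - √(16 + b²))/(1 + √(16 + b²)))/8 = C/8 + b/8 + (-2 - √(16 + b²))/(4*(1 + √(16 + b²))))
36*z(-7, 0) + 31 = 36*((-4 - 2*√(16 + 0²) + (1 + √(16 + 0²))*(-7 + 0))/(8*(1 + √(16 + 0²)))) + 31 = 36*((-4 - 2*√(16 + 0) + (1 + √(16 + 0))*(-7))/(8*(1 + √(16 + 0)))) + 31 = 36*((-4 - 2*√16 + (1 + √16)*(-7))/(8*(1 + √16))) + 31 = 36*((-4 - 2*4 + (1 + 4)*(-7))/(8*(1 + 4))) + 31 = 36*((⅛)*(-4 - 8 + 5*(-7))/5) + 31 = 36*((⅛)*(⅕)*(-4 - 8 - 35)) + 31 = 36*((⅛)*(⅕)*(-47)) + 31 = 36*(-47/40) + 31 = -423/10 + 31 = -113/10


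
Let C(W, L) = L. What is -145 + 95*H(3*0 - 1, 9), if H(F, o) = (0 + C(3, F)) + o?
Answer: 615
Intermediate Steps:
H(F, o) = F + o (H(F, o) = (0 + F) + o = F + o)
-145 + 95*H(3*0 - 1, 9) = -145 + 95*((3*0 - 1) + 9) = -145 + 95*((0 - 1) + 9) = -145 + 95*(-1 + 9) = -145 + 95*8 = -145 + 760 = 615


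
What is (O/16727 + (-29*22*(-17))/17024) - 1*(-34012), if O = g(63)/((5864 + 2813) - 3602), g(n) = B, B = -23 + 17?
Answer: 3510976994669229/103225662400 ≈ 34013.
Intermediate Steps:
B = -6
g(n) = -6
O = -6/5075 (O = -6/((5864 + 2813) - 3602) = -6/(8677 - 3602) = -6/5075 ≈ -0.0011823)
(O/16727 + (-29*22*(-17))/17024) - 1*(-34012) = (-6/5075/16727 + (-29*22*(-17))/17024) - 1*(-34012) = (-6/5075*1/16727 - 638*(-17)*(1/17024)) + 34012 = (-6/84889525 + 10846*(1/17024)) + 34012 = (-6/84889525 + 5423/8512) + 34012 = 65765120429/103225662400 + 34012 = 3510976994669229/103225662400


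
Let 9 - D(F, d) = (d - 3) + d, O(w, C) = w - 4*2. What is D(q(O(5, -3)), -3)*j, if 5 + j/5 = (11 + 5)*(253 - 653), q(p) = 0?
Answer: -576450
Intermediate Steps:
O(w, C) = -8 + w (O(w, C) = w - 8 = -8 + w)
j = -32025 (j = -25 + 5*((11 + 5)*(253 - 653)) = -25 + 5*(16*(-400)) = -25 + 5*(-6400) = -25 - 32000 = -32025)
D(F, d) = 12 - 2*d (D(F, d) = 9 - ((d - 3) + d) = 9 - ((-3 + d) + d) = 9 - (-3 + 2*d) = 9 + (3 - 2*d) = 12 - 2*d)
D(q(O(5, -3)), -3)*j = (12 - 2*(-3))*(-32025) = (12 + 6)*(-32025) = 18*(-32025) = -576450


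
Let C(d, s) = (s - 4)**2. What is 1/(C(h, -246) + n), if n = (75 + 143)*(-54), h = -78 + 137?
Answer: 1/50728 ≈ 1.9713e-5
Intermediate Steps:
h = 59
C(d, s) = (-4 + s)**2
n = -11772 (n = 218*(-54) = -11772)
1/(C(h, -246) + n) = 1/((-4 - 246)**2 - 11772) = 1/((-250)**2 - 11772) = 1/(62500 - 11772) = 1/50728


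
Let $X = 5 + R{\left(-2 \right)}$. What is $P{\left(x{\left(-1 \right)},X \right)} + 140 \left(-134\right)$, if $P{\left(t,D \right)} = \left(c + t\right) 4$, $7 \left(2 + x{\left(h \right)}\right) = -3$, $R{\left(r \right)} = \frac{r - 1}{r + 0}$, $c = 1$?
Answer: $- \frac{131360}{7} \approx -18766.0$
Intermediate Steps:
$R{\left(r \right)} = \frac{-1 + r}{r}$
$x{\left(h \right)} = - \frac{17}{7}$ ($x{\left(h \right)} = -2 + \frac{1}{7} \left(-3\right) = -2 - \frac{3}{7} = - \frac{17}{7}$)
$X = \frac{13}{2}$ ($X = 5 + \frac{-1 - 2}{-2} = 5 - - \frac{3}{2} = 5 + \frac{3}{2} = \frac{13}{2} \approx 6.5$)
$P{\left(t,D \right)} = 4 + 4 t$ ($P{\left(t,D \right)} = \left(1 + t\right) 4 = 4 + 4 t$)
$P{\left(x{\left(-1 \right)},X \right)} + 140 \left(-134\right) = \left(4 + 4 \left(- \frac{17}{7}\right)\right) + 140 \left(-134\right) = \left(4 - \frac{68}{7}\right) - 18760 = - \frac{40}{7} - 18760 = - \frac{131360}{7}$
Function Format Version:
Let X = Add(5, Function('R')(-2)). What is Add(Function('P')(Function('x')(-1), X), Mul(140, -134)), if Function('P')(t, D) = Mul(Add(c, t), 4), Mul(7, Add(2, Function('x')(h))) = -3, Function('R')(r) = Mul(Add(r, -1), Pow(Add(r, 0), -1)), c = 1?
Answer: Rational(-131360, 7) ≈ -18766.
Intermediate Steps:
Function('R')(r) = Mul(Pow(r, -1), Add(-1, r)) (Function('R')(r) = Mul(Add(-1, r), Pow(r, -1)) = Mul(Pow(r, -1), Add(-1, r)))
Function('x')(h) = Rational(-17, 7) (Function('x')(h) = Add(-2, Mul(Rational(1, 7), -3)) = Add(-2, Rational(-3, 7)) = Rational(-17, 7))
X = Rational(13, 2) (X = Add(5, Mul(Pow(-2, -1), Add(-1, -2))) = Add(5, Mul(Rational(-1, 2), -3)) = Add(5, Rational(3, 2)) = Rational(13, 2) ≈ 6.5000)
Function('P')(t, D) = Add(4, Mul(4, t)) (Function('P')(t, D) = Mul(Add(1, t), 4) = Add(4, Mul(4, t)))
Add(Function('P')(Function('x')(-1), X), Mul(140, -134)) = Add(Add(4, Mul(4, Rational(-17, 7))), Mul(140, -134)) = Add(Add(4, Rational(-68, 7)), -18760) = Add(Rational(-40, 7), -18760) = Rational(-131360, 7)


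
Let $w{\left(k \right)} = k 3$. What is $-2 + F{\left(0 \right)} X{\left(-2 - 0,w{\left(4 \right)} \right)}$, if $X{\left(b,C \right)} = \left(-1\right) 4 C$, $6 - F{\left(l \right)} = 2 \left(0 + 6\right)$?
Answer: $286$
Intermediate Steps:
$F{\left(l \right)} = -6$ ($F{\left(l \right)} = 6 - 2 \left(0 + 6\right) = 6 - 2 \cdot 6 = 6 - 12 = -6$)
$w{\left(k \right)} = 3 k$
$X{\left(b,C \right)} = - 4 C$
$-2 + F{\left(0 \right)} X{\left(-2 - 0,w{\left(4 \right)} \right)} = -2 - 6 \left(- 4 \cdot 3 \cdot 4\right) = -2 - 6 \left(\left(-4\right) 12\right) = -2 - -288 = -2 + 288 = 286$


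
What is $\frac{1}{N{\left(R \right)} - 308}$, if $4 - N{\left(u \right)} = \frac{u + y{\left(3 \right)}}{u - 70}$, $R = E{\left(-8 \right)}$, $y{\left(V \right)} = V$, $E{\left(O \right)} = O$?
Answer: $- \frac{78}{23717} \approx -0.0032888$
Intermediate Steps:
$R = -8$
$N{\left(u \right)} = 4 - \frac{3 + u}{-70 + u}$ ($N{\left(u \right)} = 4 - \frac{u + 3}{u - 70} = 4 - \frac{3 + u}{-70 + u}$)
$\frac{1}{N{\left(R \right)} - 308} = \frac{1}{\frac{-283 + 3 \left(-8\right)}{-70 - 8} - 308} = \frac{1}{\frac{-283 - 24}{-78} - 308} = \frac{1}{\left(- \frac{1}{78}\right) \left(-307\right) - 308} = \frac{1}{\frac{307}{78} - 308} = \frac{1}{- \frac{23717}{78}} = - \frac{78}{23717}$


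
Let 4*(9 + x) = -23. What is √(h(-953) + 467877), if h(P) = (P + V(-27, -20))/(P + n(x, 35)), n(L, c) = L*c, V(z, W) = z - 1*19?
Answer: 15*√886698905/653 ≈ 684.02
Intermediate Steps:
V(z, W) = -19 + z (V(z, W) = z - 19 = -19 + z)
x = -59/4 (x = -9 + (¼)*(-23) = -9 - 23/4 = -59/4 ≈ -14.750)
h(P) = (-46 + P)/(-2065/4 + P) (h(P) = (P + (-19 - 27))/(P - 59/4*35) = (P - 46)/(P - 2065/4) = (-46 + P)/(-2065/4 + P))
√(h(-953) + 467877) = √(4*(-46 - 953)/(-2065 + 4*(-953)) + 467877) = √(4*(-999)/(-2065 - 3812) + 467877) = √(4*(-999)/(-5877) + 467877) = √(4*(-1/5877)*(-999) + 467877) = √(444/653 + 467877) = √(305524125/653) = 15*√886698905/653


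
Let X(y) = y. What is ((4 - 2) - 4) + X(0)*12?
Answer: -2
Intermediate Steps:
((4 - 2) - 4) + X(0)*12 = ((4 - 2) - 4) + 0*12 = (2 - 4) + 0 = -2 + 0 = -2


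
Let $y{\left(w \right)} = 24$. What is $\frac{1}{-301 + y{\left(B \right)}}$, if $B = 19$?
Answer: $- \frac{1}{277} \approx -0.0036101$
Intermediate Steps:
$\frac{1}{-301 + y{\left(B \right)}} = \frac{1}{-301 + 24} = \frac{1}{-277} = - \frac{1}{277}$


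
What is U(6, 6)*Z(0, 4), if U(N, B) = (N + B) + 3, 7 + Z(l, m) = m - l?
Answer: -45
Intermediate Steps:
Z(l, m) = -7 + m - l (Z(l, m) = -7 + (m - l) = -7 + m - l)
U(N, B) = 3 + B + N (U(N, B) = (B + N) + 3 = 3 + B + N)
U(6, 6)*Z(0, 4) = (3 + 6 + 6)*(-7 + 4 - 1*0) = 15*(-7 + 4 + 0) = 15*(-3) = -45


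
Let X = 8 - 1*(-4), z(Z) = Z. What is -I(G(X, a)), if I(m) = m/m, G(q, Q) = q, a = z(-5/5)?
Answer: -1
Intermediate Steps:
a = -1 (a = -5/5 = -5*1/5 = -1)
X = 12 (X = 8 + 4 = 12)
I(m) = 1
-I(G(X, a)) = -1*1 = -1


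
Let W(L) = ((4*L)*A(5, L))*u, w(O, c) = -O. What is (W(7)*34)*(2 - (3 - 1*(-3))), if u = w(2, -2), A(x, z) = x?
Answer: 38080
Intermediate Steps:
u = -2 (u = -1*2 = -2)
W(L) = -40*L (W(L) = ((4*L)*5)*(-2) = (20*L)*(-2) = -40*L)
(W(7)*34)*(2 - (3 - 1*(-3))) = (-40*7*34)*(2 - (3 - 1*(-3))) = (-280*34)*(2 - (3 + 3)) = -9520*(2 - 1*6) = -9520*(2 - 6) = -9520*(-4) = 38080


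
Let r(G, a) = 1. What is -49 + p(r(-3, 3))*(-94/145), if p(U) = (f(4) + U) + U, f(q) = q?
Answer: -7669/145 ≈ -52.890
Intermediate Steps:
p(U) = 4 + 2*U (p(U) = (4 + U) + U = 4 + 2*U)
-49 + p(r(-3, 3))*(-94/145) = -49 + (4 + 2*1)*(-94/145) = -49 + (4 + 2)*(-94*1/145) = -49 + 6*(-94/145) = -49 - 564/145 = -7669/145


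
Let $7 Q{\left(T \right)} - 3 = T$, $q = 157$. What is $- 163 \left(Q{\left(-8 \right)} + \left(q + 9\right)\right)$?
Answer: $- \frac{188591}{7} \approx -26942.0$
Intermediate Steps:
$Q{\left(T \right)} = \frac{3}{7} + \frac{T}{7}$
$- 163 \left(Q{\left(-8 \right)} + \left(q + 9\right)\right) = - 163 \left(\left(\frac{3}{7} + \frac{1}{7} \left(-8\right)\right) + \left(157 + 9\right)\right) = - 163 \left(\left(\frac{3}{7} - \frac{8}{7}\right) + 166\right) = - 163 \left(- \frac{5}{7} + 166\right) = \left(-163\right) \frac{1157}{7} = - \frac{188591}{7}$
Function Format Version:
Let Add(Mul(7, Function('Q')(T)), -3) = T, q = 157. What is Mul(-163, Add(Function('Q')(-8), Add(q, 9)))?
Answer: Rational(-188591, 7) ≈ -26942.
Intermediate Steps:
Function('Q')(T) = Add(Rational(3, 7), Mul(Rational(1, 7), T))
Mul(-163, Add(Function('Q')(-8), Add(q, 9))) = Mul(-163, Add(Add(Rational(3, 7), Mul(Rational(1, 7), -8)), Add(157, 9))) = Mul(-163, Add(Add(Rational(3, 7), Rational(-8, 7)), 166)) = Mul(-163, Add(Rational(-5, 7), 166)) = Mul(-163, Rational(1157, 7)) = Rational(-188591, 7)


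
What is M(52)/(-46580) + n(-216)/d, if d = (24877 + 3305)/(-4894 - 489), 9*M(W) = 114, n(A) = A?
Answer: 1934268331/46882770 ≈ 41.258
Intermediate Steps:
M(W) = 38/3 (M(W) = (1/9)*114 = 38/3)
d = -4026/769 (d = 28182/(-5383) = 28182*(-1/5383) = -4026/769 ≈ -5.2354)
M(52)/(-46580) + n(-216)/d = (38/3)/(-46580) - 216/(-4026/769) = (38/3)*(-1/46580) - 216*(-769/4026) = -19/69870 + 27684/671 = 1934268331/46882770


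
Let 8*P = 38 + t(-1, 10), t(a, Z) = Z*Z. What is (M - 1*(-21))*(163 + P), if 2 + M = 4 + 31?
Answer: 19467/2 ≈ 9733.5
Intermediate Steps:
t(a, Z) = Z²
M = 33 (M = -2 + (4 + 31) = -2 + 35 = 33)
P = 69/4 (P = (38 + 10²)/8 = (38 + 100)/8 = (⅛)*138 = 69/4 ≈ 17.250)
(M - 1*(-21))*(163 + P) = (33 - 1*(-21))*(163 + 69/4) = (33 + 21)*(721/4) = 54*(721/4) = 19467/2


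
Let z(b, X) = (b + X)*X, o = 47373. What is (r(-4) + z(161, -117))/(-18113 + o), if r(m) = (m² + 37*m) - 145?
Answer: -155/836 ≈ -0.18541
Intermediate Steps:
r(m) = -145 + m² + 37*m
z(b, X) = X*(X + b) (z(b, X) = (X + b)*X = X*(X + b))
(r(-4) + z(161, -117))/(-18113 + o) = ((-145 + (-4)² + 37*(-4)) - 117*(-117 + 161))/(-18113 + 47373) = ((-145 + 16 - 148) - 117*44)/29260 = (-277 - 5148)*(1/29260) = -5425*1/29260 = -155/836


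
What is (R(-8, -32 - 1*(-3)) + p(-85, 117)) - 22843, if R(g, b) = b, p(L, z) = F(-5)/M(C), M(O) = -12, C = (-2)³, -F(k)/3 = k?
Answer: -91493/4 ≈ -22873.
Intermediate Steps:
F(k) = -3*k
C = -8
p(L, z) = -5/4 (p(L, z) = -3*(-5)/(-12) = 15*(-1/12) = -5/4)
(R(-8, -32 - 1*(-3)) + p(-85, 117)) - 22843 = ((-32 - 1*(-3)) - 5/4) - 22843 = ((-32 + 3) - 5/4) - 22843 = (-29 - 5/4) - 22843 = -121/4 - 22843 = -91493/4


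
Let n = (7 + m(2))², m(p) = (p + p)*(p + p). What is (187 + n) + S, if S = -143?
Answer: 573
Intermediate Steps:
m(p) = 4*p² (m(p) = (2*p)*(2*p) = 4*p²)
n = 529 (n = (7 + 4*2²)² = (7 + 4*4)² = (7 + 16)² = 23² = 529)
(187 + n) + S = (187 + 529) - 143 = 716 - 143 = 573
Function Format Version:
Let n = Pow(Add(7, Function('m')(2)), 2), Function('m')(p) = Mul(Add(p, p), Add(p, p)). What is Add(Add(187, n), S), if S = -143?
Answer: 573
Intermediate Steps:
Function('m')(p) = Mul(4, Pow(p, 2)) (Function('m')(p) = Mul(Mul(2, p), Mul(2, p)) = Mul(4, Pow(p, 2)))
n = 529 (n = Pow(Add(7, Mul(4, Pow(2, 2))), 2) = Pow(Add(7, Mul(4, 4)), 2) = Pow(Add(7, 16), 2) = Pow(23, 2) = 529)
Add(Add(187, n), S) = Add(Add(187, 529), -143) = Add(716, -143) = 573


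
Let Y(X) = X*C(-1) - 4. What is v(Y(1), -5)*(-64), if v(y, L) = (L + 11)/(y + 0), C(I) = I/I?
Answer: 128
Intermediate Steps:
C(I) = 1
Y(X) = -4 + X (Y(X) = X*1 - 4 = X - 4 = -4 + X)
v(y, L) = (11 + L)/y
v(Y(1), -5)*(-64) = ((11 - 5)/(-4 + 1))*(-64) = (6/(-3))*(-64) = -1/3*6*(-64) = -2*(-64) = 128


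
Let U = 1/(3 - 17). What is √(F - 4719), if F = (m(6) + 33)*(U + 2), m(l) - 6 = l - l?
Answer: I*√910182/14 ≈ 68.145*I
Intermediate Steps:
U = -1/14 (U = 1/(-14) = -1/14 ≈ -0.071429)
m(l) = 6 (m(l) = 6 + (l - l) = 6 + 0 = 6)
F = 1053/14 (F = (6 + 33)*(-1/14 + 2) = 39*(27/14) = 1053/14 ≈ 75.214)
√(F - 4719) = √(1053/14 - 4719) = √(-65013/14) = I*√910182/14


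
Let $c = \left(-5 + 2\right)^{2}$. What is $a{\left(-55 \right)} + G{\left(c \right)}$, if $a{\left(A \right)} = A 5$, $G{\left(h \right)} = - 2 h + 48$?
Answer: $-245$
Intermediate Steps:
$c = 9$ ($c = \left(-3\right)^{2} = 9$)
$G{\left(h \right)} = 48 - 2 h$
$a{\left(A \right)} = 5 A$
$a{\left(-55 \right)} + G{\left(c \right)} = 5 \left(-55\right) + \left(48 - 18\right) = -275 + \left(48 - 18\right) = -275 + 30 = -245$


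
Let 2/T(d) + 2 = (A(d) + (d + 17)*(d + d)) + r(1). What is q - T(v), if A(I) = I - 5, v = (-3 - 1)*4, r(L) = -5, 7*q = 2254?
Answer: 9661/30 ≈ 322.03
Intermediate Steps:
q = 322 (q = (⅐)*2254 = 322)
v = -16 (v = -4*4 = -16)
A(I) = -5 + I
T(d) = 2/(-12 + d + 2*d*(17 + d)) (T(d) = 2/(-2 + (((-5 + d) + (d + 17)*(d + d)) - 5)) = 2/(-2 + (((-5 + d) + (17 + d)*(2*d)) - 5)) = 2/(-2 + (((-5 + d) + 2*d*(17 + d)) - 5)) = 2/(-2 + ((-5 + d + 2*d*(17 + d)) - 5)) = 2/(-2 + (-10 + d + 2*d*(17 + d))) = 2/(-12 + d + 2*d*(17 + d)))
q - T(v) = 322 - 2/(-12 + 2*(-16)² + 35*(-16)) = 322 - 2/(-12 + 2*256 - 560) = 322 - 2/(-12 + 512 - 560) = 322 - 2/(-60) = 322 - 2*(-1)/60 = 322 - 1*(-1/30) = 322 + 1/30 = 9661/30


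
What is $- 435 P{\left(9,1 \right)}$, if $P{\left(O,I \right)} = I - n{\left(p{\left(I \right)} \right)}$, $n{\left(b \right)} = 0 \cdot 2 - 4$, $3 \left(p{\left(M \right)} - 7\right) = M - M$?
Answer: $-2175$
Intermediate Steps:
$p{\left(M \right)} = 7$ ($p{\left(M \right)} = 7 + \frac{M - M}{3} = 7 + \frac{1}{3} \cdot 0 = 7 + 0 = 7$)
$n{\left(b \right)} = -4$ ($n{\left(b \right)} = 0 - 4 = -4$)
$P{\left(O,I \right)} = 4 + I$ ($P{\left(O,I \right)} = I - -4 = I + 4 = 4 + I$)
$- 435 P{\left(9,1 \right)} = - 435 \left(4 + 1\right) = \left(-435\right) 5 = -2175$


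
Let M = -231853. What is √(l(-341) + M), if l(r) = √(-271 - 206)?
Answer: √(-231853 + 3*I*√53) ≈ 0.023 + 481.51*I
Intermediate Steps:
l(r) = 3*I*√53 (l(r) = √(-477) = 3*I*√53)
√(l(-341) + M) = √(3*I*√53 - 231853) = √(-231853 + 3*I*√53)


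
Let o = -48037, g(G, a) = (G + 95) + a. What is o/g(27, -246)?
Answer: 48037/124 ≈ 387.40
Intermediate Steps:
g(G, a) = 95 + G + a (g(G, a) = (95 + G) + a = 95 + G + a)
o/g(27, -246) = -48037/(95 + 27 - 246) = -48037/(-124) = -48037*(-1/124) = 48037/124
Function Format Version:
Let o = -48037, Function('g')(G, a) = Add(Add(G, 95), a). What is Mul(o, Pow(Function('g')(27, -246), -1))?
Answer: Rational(48037, 124) ≈ 387.40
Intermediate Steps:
Function('g')(G, a) = Add(95, G, a) (Function('g')(G, a) = Add(Add(95, G), a) = Add(95, G, a))
Mul(o, Pow(Function('g')(27, -246), -1)) = Mul(-48037, Pow(Add(95, 27, -246), -1)) = Mul(-48037, Pow(-124, -1)) = Mul(-48037, Rational(-1, 124)) = Rational(48037, 124)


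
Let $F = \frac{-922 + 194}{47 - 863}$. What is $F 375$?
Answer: $\frac{11375}{34} \approx 334.56$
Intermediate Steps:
$F = \frac{91}{102}$ ($F = - \frac{728}{-816} = \left(-728\right) \left(- \frac{1}{816}\right) = \frac{91}{102} \approx 0.89216$)
$F 375 = \frac{91}{102} \cdot 375 = \frac{11375}{34}$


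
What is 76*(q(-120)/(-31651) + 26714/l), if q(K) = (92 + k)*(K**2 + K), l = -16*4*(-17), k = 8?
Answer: -6727322267/4304536 ≈ -1562.8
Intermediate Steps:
l = 1088 (l = -64*(-17) = 1088)
q(K) = 100*K + 100*K**2 (q(K) = (92 + 8)*(K**2 + K) = 100*(K + K**2) = 100*K + 100*K**2)
76*(q(-120)/(-31651) + 26714/l) = 76*((100*(-120)*(1 - 120))/(-31651) + 26714/1088) = 76*((100*(-120)*(-119))*(-1/31651) + 26714*(1/1088)) = 76*(1428000*(-1/31651) + 13357/544) = 76*(-1428000/31651 + 13357/544) = 76*(-354069593/17218144) = -6727322267/4304536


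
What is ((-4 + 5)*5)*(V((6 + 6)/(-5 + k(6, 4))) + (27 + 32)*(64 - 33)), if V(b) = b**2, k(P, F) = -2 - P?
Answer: 1546225/169 ≈ 9149.3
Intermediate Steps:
((-4 + 5)*5)*(V((6 + 6)/(-5 + k(6, 4))) + (27 + 32)*(64 - 33)) = ((-4 + 5)*5)*(((6 + 6)/(-5 + (-2 - 1*6)))**2 + (27 + 32)*(64 - 33)) = (1*5)*((12/(-5 + (-2 - 6)))**2 + 59*31) = 5*((12/(-5 - 8))**2 + 1829) = 5*((12/(-13))**2 + 1829) = 5*((12*(-1/13))**2 + 1829) = 5*((-12/13)**2 + 1829) = 5*(144/169 + 1829) = 5*(309245/169) = 1546225/169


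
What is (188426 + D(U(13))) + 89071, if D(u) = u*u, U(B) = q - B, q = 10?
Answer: 277506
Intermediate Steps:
U(B) = 10 - B
D(u) = u²
(188426 + D(U(13))) + 89071 = (188426 + (10 - 1*13)²) + 89071 = (188426 + (10 - 13)²) + 89071 = (188426 + (-3)²) + 89071 = (188426 + 9) + 89071 = 188435 + 89071 = 277506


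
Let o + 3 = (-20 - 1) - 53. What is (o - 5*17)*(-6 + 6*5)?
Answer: -3888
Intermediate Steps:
o = -77 (o = -3 + ((-20 - 1) - 53) = -3 + (-21 - 53) = -3 - 74 = -77)
(o - 5*17)*(-6 + 6*5) = (-77 - 5*17)*(-6 + 6*5) = (-77 - 85)*(-6 + 30) = -162*24 = -3888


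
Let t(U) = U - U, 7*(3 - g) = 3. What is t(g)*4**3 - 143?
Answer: -143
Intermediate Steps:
g = 18/7 (g = 3 - 1/7*3 = 3 - 3/7 = 18/7 ≈ 2.5714)
t(U) = 0
t(g)*4**3 - 143 = 0*4**3 - 143 = 0*64 - 143 = 0 - 143 = -143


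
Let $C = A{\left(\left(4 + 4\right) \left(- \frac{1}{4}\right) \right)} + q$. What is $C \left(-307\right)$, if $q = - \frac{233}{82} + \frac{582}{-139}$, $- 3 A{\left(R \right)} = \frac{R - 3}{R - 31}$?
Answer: $\frac{2452309553}{1128402} \approx 2173.3$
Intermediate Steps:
$A{\left(R \right)} = - \frac{-3 + R}{3 \left(-31 + R\right)}$ ($A{\left(R \right)} = - \frac{\left(R - 3\right) \frac{1}{R - 31}}{3} = - \frac{\left(-3 + R\right) \frac{1}{-31 + R}}{3} = - \frac{\frac{1}{-31 + R} \left(-3 + R\right)}{3} = - \frac{-3 + R}{3 \left(-31 + R\right)}$)
$q = - \frac{80111}{11398}$ ($q = \left(-233\right) \frac{1}{82} + 582 \left(- \frac{1}{139}\right) = - \frac{233}{82} - \frac{582}{139} = - \frac{80111}{11398} \approx -7.0285$)
$C = - \frac{7987979}{1128402}$ ($C = \frac{3 - \left(4 + 4\right) \left(- \frac{1}{4}\right)}{3 \left(-31 + \left(4 + 4\right) \left(- \frac{1}{4}\right)\right)} - \frac{80111}{11398} = \frac{3 - 8 \left(\left(-1\right) \frac{1}{4}\right)}{3 \left(-31 + 8 \left(\left(-1\right) \frac{1}{4}\right)\right)} - \frac{80111}{11398} = \frac{3 - 8 \left(- \frac{1}{4}\right)}{3 \left(-31 + 8 \left(- \frac{1}{4}\right)\right)} - \frac{80111}{11398} = \frac{3 - -2}{3 \left(-31 - 2\right)} - \frac{80111}{11398} = \frac{3 + 2}{3 \left(-33\right)} - \frac{80111}{11398} = \frac{1}{3} \left(- \frac{1}{33}\right) 5 - \frac{80111}{11398} = - \frac{5}{99} - \frac{80111}{11398} = - \frac{7987979}{1128402} \approx -7.079$)
$C \left(-307\right) = \left(- \frac{7987979}{1128402}\right) \left(-307\right) = \frac{2452309553}{1128402}$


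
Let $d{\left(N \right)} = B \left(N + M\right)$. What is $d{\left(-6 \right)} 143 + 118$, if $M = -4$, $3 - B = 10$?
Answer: $10128$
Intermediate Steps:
$B = -7$ ($B = 3 - 10 = -7$)
$d{\left(N \right)} = 28 - 7 N$ ($d{\left(N \right)} = - 7 \left(N - 4\right) = - 7 \left(-4 + N\right) = 28 - 7 N$)
$d{\left(-6 \right)} 143 + 118 = \left(28 - -42\right) 143 + 118 = \left(28 + 42\right) 143 + 118 = 70 \cdot 143 + 118 = 10010 + 118 = 10128$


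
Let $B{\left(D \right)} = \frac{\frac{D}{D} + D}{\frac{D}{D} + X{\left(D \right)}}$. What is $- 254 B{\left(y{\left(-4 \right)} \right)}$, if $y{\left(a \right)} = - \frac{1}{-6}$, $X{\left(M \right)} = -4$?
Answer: $\frac{889}{9} \approx 98.778$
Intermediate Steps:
$y{\left(a \right)} = \frac{1}{6}$ ($y{\left(a \right)} = \left(-1\right) \left(- \frac{1}{6}\right) = \frac{1}{6}$)
$B{\left(D \right)} = - \frac{1}{3} - \frac{D}{3}$ ($B{\left(D \right)} = \frac{\frac{D}{D} + D}{\frac{D}{D} - 4} = \frac{1 + D}{1 - 4} = \frac{1 + D}{-3} = \left(1 + D\right) \left(- \frac{1}{3}\right) = - \frac{1}{3} - \frac{D}{3}$)
$- 254 B{\left(y{\left(-4 \right)} \right)} = - 254 \left(- \frac{1}{3} - \frac{1}{18}\right) = \left(-254\right) \left(- \frac{7}{18}\right) = \frac{889}{9}$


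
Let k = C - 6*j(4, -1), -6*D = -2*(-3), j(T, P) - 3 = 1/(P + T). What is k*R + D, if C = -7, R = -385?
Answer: 10394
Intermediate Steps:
j(T, P) = 3 + 1/(P + T)
D = -1 (D = -(-1)*(-3)/3 = -⅙*6 = -1)
k = -27 (k = -7 - 6*(1 + 3*(-1) + 3*4)/(-1 + 4) = -7 - 6*(1 - 3 + 12)/3 = -7 - 2*10 = -7 - 6*10/3 = -7 - 20 = -27)
k*R + D = -27*(-385) - 1 = 10395 - 1 = 10394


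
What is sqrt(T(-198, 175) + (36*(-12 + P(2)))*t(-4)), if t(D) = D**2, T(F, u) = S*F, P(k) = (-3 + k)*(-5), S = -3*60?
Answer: 6*sqrt(878) ≈ 177.79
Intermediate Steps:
S = -180
P(k) = 15 - 5*k
T(F, u) = -180*F
sqrt(T(-198, 175) + (36*(-12 + P(2)))*t(-4)) = sqrt(-180*(-198) + (36*(-12 + (15 - 5*2)))*(-4)**2) = sqrt(35640 + (36*(-12 + (15 - 10)))*16) = sqrt(35640 + (36*(-12 + 5))*16) = sqrt(35640 + (36*(-7))*16) = sqrt(35640 - 252*16) = sqrt(35640 - 4032) = sqrt(31608) = 6*sqrt(878)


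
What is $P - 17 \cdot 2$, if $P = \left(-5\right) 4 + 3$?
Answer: $-51$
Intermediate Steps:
$P = -17$ ($P = -20 + 3 = -17$)
$P - 17 \cdot 2 = -17 - 17 \cdot 2 = -17 - 34 = -51$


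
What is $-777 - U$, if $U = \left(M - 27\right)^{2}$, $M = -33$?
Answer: $-4377$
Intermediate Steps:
$U = 3600$ ($U = \left(-33 - 27\right)^{2} = \left(-60\right)^{2} = 3600$)
$-777 - U = -777 - 3600 = -4377$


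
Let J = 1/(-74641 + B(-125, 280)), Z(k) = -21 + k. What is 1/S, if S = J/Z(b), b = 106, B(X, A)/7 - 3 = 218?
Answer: -6212990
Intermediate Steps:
B(X, A) = 1547 (B(X, A) = 21 + 7*218 = 21 + 1526 = 1547)
J = -1/73094 (J = 1/(-74641 + 1547) = 1/(-73094) = -1/73094 ≈ -1.3681e-5)
S = -1/6212990 (S = -1/(73094*(-21 + 106)) = -1/73094/85 = -1/73094*1/85 = -1/6212990 ≈ -1.6095e-7)
1/S = 1/(-1/6212990) = -6212990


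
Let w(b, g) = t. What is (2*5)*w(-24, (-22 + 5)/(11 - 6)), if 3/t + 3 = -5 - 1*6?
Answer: -15/7 ≈ -2.1429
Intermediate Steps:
t = -3/14 (t = 3/(-3 + (-5 - 1*6)) = 3/(-3 + (-5 - 6)) = 3/(-3 - 11) = 3/(-14) = 3*(-1/14) = -3/14 ≈ -0.21429)
w(b, g) = -3/14
(2*5)*w(-24, (-22 + 5)/(11 - 6)) = (2*5)*(-3/14) = 10*(-3/14) = -15/7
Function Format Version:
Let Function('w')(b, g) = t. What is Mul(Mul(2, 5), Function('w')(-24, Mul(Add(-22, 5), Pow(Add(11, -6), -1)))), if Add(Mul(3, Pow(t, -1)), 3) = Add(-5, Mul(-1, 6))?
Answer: Rational(-15, 7) ≈ -2.1429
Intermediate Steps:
t = Rational(-3, 14) (t = Mul(3, Pow(Add(-3, Add(-5, Mul(-1, 6))), -1)) = Mul(3, Pow(Add(-3, Add(-5, -6)), -1)) = Mul(3, Pow(Add(-3, -11), -1)) = Mul(3, Pow(-14, -1)) = Mul(3, Rational(-1, 14)) = Rational(-3, 14) ≈ -0.21429)
Function('w')(b, g) = Rational(-3, 14)
Mul(Mul(2, 5), Function('w')(-24, Mul(Add(-22, 5), Pow(Add(11, -6), -1)))) = Mul(Mul(2, 5), Rational(-3, 14)) = Mul(10, Rational(-3, 14)) = Rational(-15, 7)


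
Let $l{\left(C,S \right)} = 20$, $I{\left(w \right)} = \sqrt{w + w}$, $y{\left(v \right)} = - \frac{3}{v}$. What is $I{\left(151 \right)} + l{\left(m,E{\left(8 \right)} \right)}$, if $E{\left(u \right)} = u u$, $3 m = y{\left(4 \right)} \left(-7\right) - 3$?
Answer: $20 + \sqrt{302} \approx 37.378$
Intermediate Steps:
$m = \frac{3}{4}$ ($m = \frac{- \frac{3}{4} \left(-7\right) - 3}{3} = \frac{\left(-3\right) \frac{1}{4} \left(-7\right) - 3}{3} = \frac{\left(- \frac{3}{4}\right) \left(-7\right) - 3}{3} = \frac{\frac{21}{4} - 3}{3} = \frac{1}{3} \cdot \frac{9}{4} = \frac{3}{4} \approx 0.75$)
$I{\left(w \right)} = \sqrt{2} \sqrt{w}$ ($I{\left(w \right)} = \sqrt{2 w} = \sqrt{2} \sqrt{w}$)
$E{\left(u \right)} = u^{2}$
$I{\left(151 \right)} + l{\left(m,E{\left(8 \right)} \right)} = \sqrt{2} \sqrt{151} + 20 = \sqrt{302} + 20 = 20 + \sqrt{302}$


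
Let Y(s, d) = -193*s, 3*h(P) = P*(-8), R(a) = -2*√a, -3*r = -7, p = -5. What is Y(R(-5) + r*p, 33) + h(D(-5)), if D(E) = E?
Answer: 2265 + 386*I*√5 ≈ 2265.0 + 863.12*I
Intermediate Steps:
r = 7/3 (r = -⅓*(-7) = 7/3 ≈ 2.3333)
h(P) = -8*P/3 (h(P) = (P*(-8))/3 = (-8*P)/3 = -8*P/3)
Y(R(-5) + r*p, 33) + h(D(-5)) = -193*(-2*I*√5 + (7/3)*(-5)) - 8/3*(-5) = -193*(-2*I*√5 - 35/3) + 40/3 = -193*(-35/3 - 2*I*√5) + 40/3 = (6755/3 + 386*I*√5) + 40/3 = 2265 + 386*I*√5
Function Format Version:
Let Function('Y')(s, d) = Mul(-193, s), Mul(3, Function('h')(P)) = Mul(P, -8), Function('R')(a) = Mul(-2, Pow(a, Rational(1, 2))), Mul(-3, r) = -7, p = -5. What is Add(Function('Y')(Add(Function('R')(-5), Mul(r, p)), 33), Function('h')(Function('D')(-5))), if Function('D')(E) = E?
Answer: Add(2265, Mul(386, I, Pow(5, Rational(1, 2)))) ≈ Add(2265.0, Mul(863.12, I))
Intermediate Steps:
r = Rational(7, 3) (r = Mul(Rational(-1, 3), -7) = Rational(7, 3) ≈ 2.3333)
Function('h')(P) = Mul(Rational(-8, 3), P) (Function('h')(P) = Mul(Rational(1, 3), Mul(P, -8)) = Mul(Rational(1, 3), Mul(-8, P)) = Mul(Rational(-8, 3), P))
Add(Function('Y')(Add(Function('R')(-5), Mul(r, p)), 33), Function('h')(Function('D')(-5))) = Add(Mul(-193, Add(Mul(-2, Pow(-5, Rational(1, 2))), Mul(Rational(7, 3), -5))), Mul(Rational(-8, 3), -5)) = Add(Mul(-193, Add(Mul(-2, Mul(I, Pow(5, Rational(1, 2)))), Rational(-35, 3))), Rational(40, 3)) = Add(Mul(-193, Add(Mul(-2, I, Pow(5, Rational(1, 2))), Rational(-35, 3))), Rational(40, 3)) = Add(Mul(-193, Add(Rational(-35, 3), Mul(-2, I, Pow(5, Rational(1, 2))))), Rational(40, 3)) = Add(Add(Rational(6755, 3), Mul(386, I, Pow(5, Rational(1, 2)))), Rational(40, 3)) = Add(2265, Mul(386, I, Pow(5, Rational(1, 2))))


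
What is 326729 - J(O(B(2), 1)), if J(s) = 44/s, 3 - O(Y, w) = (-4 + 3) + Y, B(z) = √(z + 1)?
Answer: 4247301/13 - 44*√3/13 ≈ 3.2671e+5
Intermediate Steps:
B(z) = √(1 + z)
O(Y, w) = 4 - Y (O(Y, w) = 3 - ((-4 + 3) + Y) = 3 - (-1 + Y) = 3 + (1 - Y) = 4 - Y)
326729 - J(O(B(2), 1)) = 326729 - 44/(4 - √(1 + 2)) = 326729 - 44/(4 - √3)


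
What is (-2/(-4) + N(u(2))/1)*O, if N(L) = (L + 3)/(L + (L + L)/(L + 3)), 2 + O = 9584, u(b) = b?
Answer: 153312/7 ≈ 21902.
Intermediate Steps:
O = 9582 (O = -2 + 9584 = 9582)
N(L) = (3 + L)/(L + 2*L/(3 + L)) (N(L) = (3 + L)/(L + (2*L)/(3 + L)) = (3 + L)/(L + 2*L/(3 + L)))
(-2/(-4) + N(u(2))/1)*O = (-2/(-4) + ((3 + 2)²/(2*(5 + 2)))/1)*9582 = (-2*(-¼) + ((½)*5²/7)*1)*9582 = (½ + ((½)*25*(⅐))*1)*9582 = (½ + (25/14)*1)*9582 = (½ + 25/14)*9582 = (16/7)*9582 = 153312/7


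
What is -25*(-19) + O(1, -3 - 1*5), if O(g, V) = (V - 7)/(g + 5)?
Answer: 945/2 ≈ 472.50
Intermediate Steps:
O(g, V) = (-7 + V)/(5 + g)
-25*(-19) + O(1, -3 - 1*5) = -25*(-19) + (-7 + (-3 - 1*5))/(5 + 1) = 475 + (-7 + (-3 - 5))/6 = 475 + (-7 - 8)/6 = 475 + (⅙)*(-15) = 475 - 5/2 = 945/2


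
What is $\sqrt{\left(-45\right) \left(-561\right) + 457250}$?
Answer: $13 \sqrt{2855} \approx 694.62$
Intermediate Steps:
$\sqrt{\left(-45\right) \left(-561\right) + 457250} = \sqrt{25245 + 457250} = \sqrt{482495} = 13 \sqrt{2855}$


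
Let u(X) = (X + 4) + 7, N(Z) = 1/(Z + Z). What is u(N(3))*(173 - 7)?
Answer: 5561/3 ≈ 1853.7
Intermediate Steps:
N(Z) = 1/(2*Z)
u(X) = 11 + X (u(X) = (4 + X) + 7 = 11 + X)
u(N(3))*(173 - 7) = (11 + (1/2)/3)*(173 - 7) = (11 + (1/2)*(1/3))*166 = (11 + 1/6)*166 = (67/6)*166 = 5561/3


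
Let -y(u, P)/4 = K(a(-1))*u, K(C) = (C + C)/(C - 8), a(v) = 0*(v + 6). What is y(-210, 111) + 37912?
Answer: 37912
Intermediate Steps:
a(v) = 0 (a(v) = 0*(6 + v) = 0)
K(C) = 2*C/(-8 + C) (K(C) = (2*C)/(-8 + C) = 2*C/(-8 + C))
y(u, P) = 0 (y(u, P) = -4*2*0/(-8 + 0)*u = -4*2*0/(-8)*u = -4*2*0*(-⅛)*u = -0*u = -4*0 = 0)
y(-210, 111) + 37912 = 0 + 37912 = 37912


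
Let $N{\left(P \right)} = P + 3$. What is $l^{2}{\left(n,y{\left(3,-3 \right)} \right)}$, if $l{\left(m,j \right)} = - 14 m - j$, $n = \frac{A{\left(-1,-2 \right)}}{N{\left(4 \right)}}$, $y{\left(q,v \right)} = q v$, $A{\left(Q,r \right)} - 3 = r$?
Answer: $49$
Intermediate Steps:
$N{\left(P \right)} = 3 + P$
$A{\left(Q,r \right)} = 3 + r$
$n = \frac{1}{7}$ ($n = \frac{3 - 2}{3 + 4} = 1 \cdot \frac{1}{7} = \frac{1}{7} \approx 0.14286$)
$l{\left(m,j \right)} = - j - 14 m$
$l^{2}{\left(n,y{\left(3,-3 \right)} \right)} = \left(- 3 \left(-3\right) - 2\right)^{2} = \left(\left(-1\right) \left(-9\right) - 2\right)^{2} = \left(9 - 2\right)^{2} = 7^{2} = 49$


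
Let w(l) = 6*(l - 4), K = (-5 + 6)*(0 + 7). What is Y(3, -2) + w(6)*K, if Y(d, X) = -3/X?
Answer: 171/2 ≈ 85.500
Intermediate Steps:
K = 7 (K = 1*7 = 7)
w(l) = -24 + 6*l (w(l) = 6*(-4 + l) = -24 + 6*l)
Y(3, -2) + w(6)*K = -3/(-2) + (-24 + 6*6)*7 = -3*(-½) + (-24 + 36)*7 = 3/2 + 12*7 = 3/2 + 84 = 171/2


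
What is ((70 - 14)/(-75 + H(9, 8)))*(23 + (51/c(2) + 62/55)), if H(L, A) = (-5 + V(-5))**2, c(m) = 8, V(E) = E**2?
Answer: 93947/17875 ≈ 5.2558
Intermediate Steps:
H(L, A) = 400 (H(L, A) = (-5 + (-5)**2)**2 = (-5 + 25)**2 = 20**2 = 400)
((70 - 14)/(-75 + H(9, 8)))*(23 + (51/c(2) + 62/55)) = ((70 - 14)/(-75 + 400))*(23 + (51/8 + 62/55)) = (56/325)*(23 + (51*(1/8) + 62*(1/55))) = (56*(1/325))*(23 + (51/8 + 62/55)) = 56*(23 + 3301/440)/325 = (56/325)*(13421/440) = 93947/17875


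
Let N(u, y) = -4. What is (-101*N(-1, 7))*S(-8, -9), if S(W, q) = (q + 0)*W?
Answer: 29088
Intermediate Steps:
S(W, q) = W*q (S(W, q) = q*W = W*q)
(-101*N(-1, 7))*S(-8, -9) = (-101*(-4))*(-8*(-9)) = 404*72 = 29088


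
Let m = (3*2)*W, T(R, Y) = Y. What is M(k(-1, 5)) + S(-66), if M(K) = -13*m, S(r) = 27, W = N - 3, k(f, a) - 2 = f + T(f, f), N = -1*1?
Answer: 339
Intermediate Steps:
N = -1
k(f, a) = 2 + 2*f (k(f, a) = 2 + (f + f) = 2 + 2*f)
W = -4 (W = -1 - 3 = -4)
m = -24 (m = (3*2)*(-4) = 6*(-4) = -24)
M(K) = 312 (M(K) = -13*(-24) = 312)
M(k(-1, 5)) + S(-66) = 312 + 27 = 339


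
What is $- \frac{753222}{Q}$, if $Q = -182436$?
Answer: $\frac{125537}{30406} \approx 4.1287$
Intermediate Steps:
$- \frac{753222}{Q} = - \frac{753222}{-182436} = \left(-753222\right) \left(- \frac{1}{182436}\right) = \frac{125537}{30406}$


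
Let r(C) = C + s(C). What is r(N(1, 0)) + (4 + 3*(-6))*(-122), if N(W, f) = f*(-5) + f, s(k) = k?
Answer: 1708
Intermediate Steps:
N(W, f) = -4*f (N(W, f) = -5*f + f = -4*f)
r(C) = 2*C (r(C) = C + C = 2*C)
r(N(1, 0)) + (4 + 3*(-6))*(-122) = 2*(-4*0) + (4 + 3*(-6))*(-122) = 2*0 + (4 - 18)*(-122) = 0 - 14*(-122) = 0 + 1708 = 1708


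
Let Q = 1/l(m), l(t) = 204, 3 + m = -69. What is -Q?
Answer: -1/204 ≈ -0.0049020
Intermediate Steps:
m = -72 (m = -3 - 69 = -72)
Q = 1/204 ≈ 0.0049020
-Q = -1*1/204 = -1/204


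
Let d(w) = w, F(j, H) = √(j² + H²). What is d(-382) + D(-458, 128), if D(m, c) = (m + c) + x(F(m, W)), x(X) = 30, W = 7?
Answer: -682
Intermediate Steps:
F(j, H) = √(H² + j²)
D(m, c) = 30 + c + m (D(m, c) = (m + c) + 30 = (c + m) + 30 = 30 + c + m)
d(-382) + D(-458, 128) = -382 + (30 + 128 - 458) = -382 - 300 = -682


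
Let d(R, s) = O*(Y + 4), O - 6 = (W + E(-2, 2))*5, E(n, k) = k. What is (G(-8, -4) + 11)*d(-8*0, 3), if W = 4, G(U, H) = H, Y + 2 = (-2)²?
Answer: 1512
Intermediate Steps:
Y = 2 (Y = -2 + (-2)² = -2 + 4 = 2)
O = 36 (O = 6 + (4 + 2)*5 = 6 + 6*5 = 6 + 30 = 36)
d(R, s) = 216 (d(R, s) = 36*(2 + 4) = 36*6 = 216)
(G(-8, -4) + 11)*d(-8*0, 3) = (-4 + 11)*216 = 7*216 = 1512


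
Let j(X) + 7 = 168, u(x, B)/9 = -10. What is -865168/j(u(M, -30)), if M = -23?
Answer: -37616/7 ≈ -5373.7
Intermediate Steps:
u(x, B) = -90 (u(x, B) = 9*(-10) = -90)
j(X) = 161 (j(X) = -7 + 168 = 161)
-865168/j(u(M, -30)) = -865168/161 = -865168*1/161 = -37616/7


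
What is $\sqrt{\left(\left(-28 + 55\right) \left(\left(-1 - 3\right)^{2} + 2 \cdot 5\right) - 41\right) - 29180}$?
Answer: $19 i \sqrt{79} \approx 168.88 i$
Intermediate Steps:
$\sqrt{\left(\left(-28 + 55\right) \left(\left(-1 - 3\right)^{2} + 2 \cdot 5\right) - 41\right) - 29180} = \sqrt{\left(27 \left(\left(-4\right)^{2} + 10\right) - 41\right) - 29180} = \sqrt{\left(27 \left(16 + 10\right) - 41\right) - 29180} = \sqrt{\left(27 \cdot 26 - 41\right) - 29180} = \sqrt{\left(702 - 41\right) - 29180} = \sqrt{661 - 29180} = \sqrt{-28519} = 19 i \sqrt{79}$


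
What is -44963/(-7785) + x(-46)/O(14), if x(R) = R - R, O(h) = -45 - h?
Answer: 44963/7785 ≈ 5.7756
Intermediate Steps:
x(R) = 0
-44963/(-7785) + x(-46)/O(14) = -44963/(-7785) + 0/(-45 - 1*14) = -44963*(-1/7785) + 0/(-45 - 14) = 44963/7785 + 0/(-59) = 44963/7785 + 0*(-1/59) = 44963/7785 + 0 = 44963/7785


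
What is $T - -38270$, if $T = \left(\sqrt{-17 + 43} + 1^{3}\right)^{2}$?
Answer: $38297 + 2 \sqrt{26} \approx 38307.0$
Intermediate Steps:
$T = \left(1 + \sqrt{26}\right)^{2}$ ($T = \left(\sqrt{26} + 1\right)^{2} = \left(1 + \sqrt{26}\right)^{2} \approx 37.198$)
$T - -38270 = \left(1 + \sqrt{26}\right)^{2} - -38270 = \left(1 + \sqrt{26}\right)^{2} + 38270 = 38270 + \left(1 + \sqrt{26}\right)^{2}$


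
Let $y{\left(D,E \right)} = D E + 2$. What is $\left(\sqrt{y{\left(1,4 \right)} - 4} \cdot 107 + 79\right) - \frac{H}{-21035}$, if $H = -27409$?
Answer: $\frac{1634356}{21035} + 107 \sqrt{2} \approx 229.02$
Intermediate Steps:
$y{\left(D,E \right)} = 2 + D E$
$\left(\sqrt{y{\left(1,4 \right)} - 4} \cdot 107 + 79\right) - \frac{H}{-21035} = \left(\sqrt{\left(2 + 1 \cdot 4\right) - 4} \cdot 107 + 79\right) - - \frac{27409}{-21035} = \left(\sqrt{\left(2 + 4\right) - 4} \cdot 107 + 79\right) - \left(-27409\right) \left(- \frac{1}{21035}\right) = \left(\sqrt{6 - 4} \cdot 107 + 79\right) - \frac{27409}{21035} = \left(\sqrt{2} \cdot 107 + 79\right) - \frac{27409}{21035} = \left(107 \sqrt{2} + 79\right) - \frac{27409}{21035} = \left(79 + 107 \sqrt{2}\right) - \frac{27409}{21035} = \frac{1634356}{21035} + 107 \sqrt{2}$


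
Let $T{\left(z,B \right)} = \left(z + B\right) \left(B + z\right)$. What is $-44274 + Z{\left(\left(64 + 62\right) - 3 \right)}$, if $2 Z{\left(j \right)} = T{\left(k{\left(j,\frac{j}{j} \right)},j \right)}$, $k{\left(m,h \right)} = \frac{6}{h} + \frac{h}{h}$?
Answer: $-35824$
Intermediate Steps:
$k{\left(m,h \right)} = 1 + \frac{6}{h}$ ($k{\left(m,h \right)} = \frac{6}{h} + 1 = 1 + \frac{6}{h}$)
$T{\left(z,B \right)} = \left(B + z\right)^{2}$ ($T{\left(z,B \right)} = \left(B + z\right) \left(B + z\right) = \left(B + z\right)^{2}$)
$Z{\left(j \right)} = \frac{\left(7 + j\right)^{2}}{2}$ ($Z{\left(j \right)} = \frac{\left(j + \frac{6 + \frac{j}{j}}{j \frac{1}{j}}\right)^{2}}{2} = \frac{\left(j + \frac{6 + 1}{1}\right)^{2}}{2} = \frac{\left(j + 1 \cdot 7\right)^{2}}{2} = \frac{\left(j + 7\right)^{2}}{2} = \frac{\left(7 + j\right)^{2}}{2}$)
$-44274 + Z{\left(\left(64 + 62\right) - 3 \right)} = -44274 + \frac{\left(7 + \left(\left(64 + 62\right) - 3\right)\right)^{2}}{2} = -44274 + \frac{\left(7 + \left(126 - 3\right)\right)^{2}}{2} = -44274 + \frac{\left(7 + 123\right)^{2}}{2} = -44274 + \frac{130^{2}}{2} = -44274 + \frac{1}{2} \cdot 16900 = -44274 + 8450 = -35824$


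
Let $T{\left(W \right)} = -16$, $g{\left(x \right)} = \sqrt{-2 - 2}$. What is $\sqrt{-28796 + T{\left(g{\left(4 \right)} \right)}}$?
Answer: $98 i \sqrt{3} \approx 169.74 i$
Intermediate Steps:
$g{\left(x \right)} = 2 i$ ($g{\left(x \right)} = \sqrt{-4} = 2 i$)
$\sqrt{-28796 + T{\left(g{\left(4 \right)} \right)}} = \sqrt{-28796 - 16} = \sqrt{-28812} = 98 i \sqrt{3}$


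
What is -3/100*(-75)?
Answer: 9/4 ≈ 2.2500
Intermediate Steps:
-3/100*(-75) = 9/4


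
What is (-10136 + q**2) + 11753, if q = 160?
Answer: 27217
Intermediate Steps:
(-10136 + q**2) + 11753 = (-10136 + 160**2) + 11753 = (-10136 + 25600) + 11753 = 15464 + 11753 = 27217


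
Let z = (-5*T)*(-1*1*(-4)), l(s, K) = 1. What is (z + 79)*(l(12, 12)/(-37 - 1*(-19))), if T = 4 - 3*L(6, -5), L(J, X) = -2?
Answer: 121/18 ≈ 6.7222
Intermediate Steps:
T = 10 (T = 4 - 3*(-2) = 4 + 6 = 10)
z = -200 (z = (-5*10)*(-1*1*(-4)) = -(-50)*(-4) = -50*4 = -200)
(z + 79)*(l(12, 12)/(-37 - 1*(-19))) = (-200 + 79)*(1/(-37 - 1*(-19))) = -121/(-37 + 19) = -121/(-18) = -121*(-1)/18 = -121*(-1/18) = 121/18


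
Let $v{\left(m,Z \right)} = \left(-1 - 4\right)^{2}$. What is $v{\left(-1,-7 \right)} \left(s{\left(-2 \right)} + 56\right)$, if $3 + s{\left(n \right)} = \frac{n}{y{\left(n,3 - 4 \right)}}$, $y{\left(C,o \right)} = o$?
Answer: $1375$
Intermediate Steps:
$v{\left(m,Z \right)} = 25$ ($v{\left(m,Z \right)} = \left(-5\right)^{2} = 25$)
$s{\left(n \right)} = -3 - n$ ($s{\left(n \right)} = -3 + \frac{n}{3 - 4} = -3 + \frac{n}{-1} = -3 + n \left(-1\right) = -3 - n$)
$v{\left(-1,-7 \right)} \left(s{\left(-2 \right)} + 56\right) = 25 \left(\left(-3 - -2\right) + 56\right) = 25 \left(\left(-3 + 2\right) + 56\right) = 25 \left(-1 + 56\right) = 25 \cdot 55 = 1375$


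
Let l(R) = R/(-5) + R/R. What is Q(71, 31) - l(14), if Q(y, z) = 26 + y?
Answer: 494/5 ≈ 98.800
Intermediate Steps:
l(R) = 1 - R/5 (l(R) = R*(-⅕) + 1 = -R/5 + 1 = 1 - R/5)
Q(71, 31) - l(14) = (26 + 71) - (1 - ⅕*14) = 97 - (1 - 14/5) = 97 - 1*(-9/5) = 97 + 9/5 = 494/5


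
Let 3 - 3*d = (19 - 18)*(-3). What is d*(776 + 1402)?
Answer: 4356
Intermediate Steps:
d = 2 (d = 1 - (19 - 18)*(-3)/3 = 1 - (-3)/3 = 1 - 1/3*(-3) = 1 + 1 = 2)
d*(776 + 1402) = 2*(776 + 1402) = 2*2178 = 4356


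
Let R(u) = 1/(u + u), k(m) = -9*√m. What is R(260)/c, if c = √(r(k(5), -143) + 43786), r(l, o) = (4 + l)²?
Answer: 1/(520*√(44207 - 72*√5)) ≈ 9.1631e-6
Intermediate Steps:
R(u) = 1/(2*u)
c = √(43786 + (4 - 9*√5)²) (c = √((4 - 9*√5)² + 43786) = √(43786 + (4 - 9*√5)²) ≈ 209.87)
R(260)/c = ((½)/260)/(√(44207 - 72*√5)) = ((½)*(1/260))/√(44207 - 72*√5) = 1/(520*√(44207 - 72*√5))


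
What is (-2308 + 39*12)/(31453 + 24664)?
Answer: -1840/56117 ≈ -0.032789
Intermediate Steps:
(-2308 + 39*12)/(31453 + 24664) = (-2308 + 468)/56117 = -1840*1/56117 = -1840/56117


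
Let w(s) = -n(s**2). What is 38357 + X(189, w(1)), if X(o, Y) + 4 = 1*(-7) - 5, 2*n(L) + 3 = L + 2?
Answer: 38341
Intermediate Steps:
n(L) = -1/2 + L/2 (n(L) = -3/2 + (L + 2)/2 = -3/2 + (2 + L)/2 = -3/2 + (1 + L/2) = -1/2 + L/2)
w(s) = 1/2 - s**2/2 (w(s) = -(-1/2 + s**2/2) = 1/2 - s**2/2)
X(o, Y) = -16 (X(o, Y) = -4 + (1*(-7) - 5) = -4 + (-7 - 5) = -4 - 12 = -16)
38357 + X(189, w(1)) = 38357 - 16 = 38341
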